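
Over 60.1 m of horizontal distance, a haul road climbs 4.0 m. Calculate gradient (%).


Formula: Gradient = rise / run * 100
Gradient = 4.0 / 60.1 * 100 = 6.7%

6.7


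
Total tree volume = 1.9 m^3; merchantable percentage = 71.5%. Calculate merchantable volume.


Formula: MV = V_total * (merchantable_pct / 100)
Merchantable fraction = 71.5% / 100 = 0.715
MV = 1.9 m^3 * 0.715 = 1.359 m^3

1.359


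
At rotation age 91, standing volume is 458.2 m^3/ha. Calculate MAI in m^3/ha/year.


Formula: MAI = Total Volume / Stand Age
MAI = 458.2 m^3/ha / 91 years
MAI = 5.04 m^3/ha/year

5.04


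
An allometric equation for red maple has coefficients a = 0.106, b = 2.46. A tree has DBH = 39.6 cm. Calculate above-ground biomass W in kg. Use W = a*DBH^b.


Formula: W = a * DBH^b  (allometric power law)
DBH^b = 39.6^2.46 = 8517.8533
W = 0.106 * 8517.8533 = 902.9 kg

902.9


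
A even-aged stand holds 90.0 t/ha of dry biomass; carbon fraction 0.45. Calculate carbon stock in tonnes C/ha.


Formula: Carbon Stock = Biomass * Carbon Fraction
C = 90.0 t/ha * 0.45
C = 40.5 t C/ha

40.5


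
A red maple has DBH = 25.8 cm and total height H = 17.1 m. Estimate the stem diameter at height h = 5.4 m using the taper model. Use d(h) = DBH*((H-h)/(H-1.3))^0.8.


Taper: d(h) = DBH * ((H - h) / (H - 1.3))^0.8
Numerator = H - h = 17.1 - 5.4 = 11.7 m
Denominator = H - 1.3 = 17.1 - 1.3 = 15.8 m
Ratio = 11.7 / 15.8 = 0.74051
d = 25.8 * 0.74051^0.8 = 20.3 cm

20.3


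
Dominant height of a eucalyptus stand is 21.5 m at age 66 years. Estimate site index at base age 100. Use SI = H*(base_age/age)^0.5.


Formula: SI = H_dom * (base_age / age)^0.5
Age ratio = 100 / 66 = 1.51515
sqrt(age_ratio) = 1.23091
SI = 21.5 * 1.23091 = 26.5 m

26.5


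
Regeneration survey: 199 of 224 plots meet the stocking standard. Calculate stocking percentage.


Formula: Stocking % = stocked plots / total plots * 100
Stocking = 199 / 224 * 100
Stocking = 0.8884 * 100 = 88.8%

88.8


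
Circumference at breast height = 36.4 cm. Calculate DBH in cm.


Formula: DBH = C / pi
DBH = 36.4 / pi
pi = 3.14159...
DBH = 11.6 cm

11.6


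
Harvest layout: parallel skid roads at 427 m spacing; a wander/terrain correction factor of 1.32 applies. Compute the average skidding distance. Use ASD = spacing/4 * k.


Formula: ASD = (spacing / 4) * correction
Uncorrected distance = spacing / 4 = 427 / 4 = 106.75 m
ASD = 106.75 * 1.32 = 141 m

141


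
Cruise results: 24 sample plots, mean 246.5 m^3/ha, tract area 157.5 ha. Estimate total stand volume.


Formula: Total Volume = Mean Volume per ha * Total Area
Total Volume = 246.5 m^3/ha * 157.5 ha
Total Volume = 38824 m^3

38824


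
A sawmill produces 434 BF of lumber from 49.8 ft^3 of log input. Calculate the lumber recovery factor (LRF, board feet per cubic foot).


Formula: LRF = Lumber Output (BF) / Log Input (ft^3)
LRF = 434 BF / 49.8 ft^3
LRF = 8.71 BF/ft^3

8.71


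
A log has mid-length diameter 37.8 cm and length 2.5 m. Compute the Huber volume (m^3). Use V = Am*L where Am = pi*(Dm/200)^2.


Huber: V = Am * L,  Am = pi*(Dm/200)^2
Am = pi*(37.8/200)^2 = 0.112221 m^2
V = 0.112221*2.5 = 0.2806 m^3

0.2806


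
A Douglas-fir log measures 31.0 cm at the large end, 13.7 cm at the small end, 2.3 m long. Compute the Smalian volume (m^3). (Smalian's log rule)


Smalian: V = (A1 + A2)/2 * L,  A = pi*(D/200)^2
A1 = pi*(31.0/200)^2 = 0.075477 m^2
A2 = pi*(13.7/200)^2 = 0.014741 m^2
V = (0.075477+0.014741)/2*2.3 = 0.1038 m^3

0.1038


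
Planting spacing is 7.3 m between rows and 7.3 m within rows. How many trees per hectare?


Formula: TPH = 10000 m^2/ha / (spacing_x * spacing_y)
Area per tree = 7.3 m * 7.3 m = 53.29 m^2
TPH = 10000 / 53.29 = 188 trees/ha

188


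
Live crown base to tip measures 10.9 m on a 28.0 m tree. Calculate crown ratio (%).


Formula: Crown Ratio = (Crown Length / Total Height) * 100
CR = (10.9 m / 28.0 m) * 100
CR = 0.3893 * 100 = 38.9%

38.9


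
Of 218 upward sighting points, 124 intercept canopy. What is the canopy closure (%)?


Formula: Canopy closure = covered points / total points * 100
Closure = 124 / 218 * 100
Closure = 0.5688 * 100 = 56.9%

56.9


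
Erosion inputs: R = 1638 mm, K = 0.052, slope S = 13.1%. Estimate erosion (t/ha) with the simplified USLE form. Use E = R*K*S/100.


Formula: E = R * K * S / 100  (simplified USLE)
R * K = 1638 * 0.052 = 85.176
E = 85.176 * 13.1 / 100 = 11.16 t/ha

11.16


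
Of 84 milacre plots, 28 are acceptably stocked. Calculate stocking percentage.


Formula: Stocking % = stocked plots / total plots * 100
Stocking = 28 / 84 * 100
Stocking = 0.3333 * 100 = 33.3%

33.3


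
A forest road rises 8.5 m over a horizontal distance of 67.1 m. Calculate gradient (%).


Formula: Gradient = rise / run * 100
Gradient = 8.5 / 67.1 * 100 = 12.7%

12.7


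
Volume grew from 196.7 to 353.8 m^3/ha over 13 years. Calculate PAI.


Formula: PAI = (V_T2 - V_T1) / (T2 - T1)
Volume increment = 353.8 - 196.7 = 157.1 m^3/ha
PAI = 157.1 / 13 = 12.08 m^3/ha/year

12.08


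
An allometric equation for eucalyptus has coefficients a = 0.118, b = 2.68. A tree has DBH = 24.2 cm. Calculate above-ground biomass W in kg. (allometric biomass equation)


Formula: W = a * DBH^b  (allometric power law)
DBH^b = 24.2^2.68 = 5112.4042
W = 0.118 * 5112.4042 = 603.3 kg

603.3


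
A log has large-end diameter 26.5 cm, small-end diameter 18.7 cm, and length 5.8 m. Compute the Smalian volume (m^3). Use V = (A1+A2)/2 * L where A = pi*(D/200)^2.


Smalian: V = (A1 + A2)/2 * L,  A = pi*(D/200)^2
A1 = pi*(26.5/200)^2 = 0.055155 m^2
A2 = pi*(18.7/200)^2 = 0.027465 m^2
V = (0.055155+0.027465)/2*5.8 = 0.2396 m^3

0.2396


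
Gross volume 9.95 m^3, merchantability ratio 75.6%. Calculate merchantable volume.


Formula: MV = V_total * (merchantable_pct / 100)
Merchantable fraction = 75.6% / 100 = 0.756
MV = 9.95 m^3 * 0.756 = 7.522 m^3

7.522


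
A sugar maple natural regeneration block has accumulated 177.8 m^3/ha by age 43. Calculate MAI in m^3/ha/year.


Formula: MAI = Total Volume / Stand Age
MAI = 177.8 m^3/ha / 43 years
MAI = 4.13 m^3/ha/year

4.13


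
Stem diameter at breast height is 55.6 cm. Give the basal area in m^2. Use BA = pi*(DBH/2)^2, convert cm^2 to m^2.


Formula: BA = pi * (DBH/2)^2 / 10000  (cm^2 to m^2)
Radius = DBH/2 = 55.6/2 = 27.8 cm
BA = pi * 27.8^2 / 10000
   = 2427.9485 cm^2 / 10000
   = 0.2428 m^2

0.2428


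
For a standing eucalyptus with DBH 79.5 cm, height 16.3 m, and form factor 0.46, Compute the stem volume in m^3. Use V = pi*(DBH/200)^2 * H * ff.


Formula: V = pi * (DBH/200)^2 * H * ff
Radius = DBH/200 = 79.5/200 = 0.3975 m
Radius^2 = 0.3975^2 = 0.15800625 m^2
V = pi * 0.15800625 * 16.3 * 0.46
V = 3.722 m^3

3.722


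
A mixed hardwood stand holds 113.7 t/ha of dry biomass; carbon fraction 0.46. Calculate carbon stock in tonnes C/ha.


Formula: Carbon Stock = Biomass * Carbon Fraction
C = 113.7 t/ha * 0.46
C = 52.3 t C/ha

52.3


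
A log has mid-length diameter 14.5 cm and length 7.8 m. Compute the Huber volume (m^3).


Huber: V = Am * L,  Am = pi*(Dm/200)^2
Am = pi*(14.5/200)^2 = 0.016513 m^2
V = 0.016513*7.8 = 0.1288 m^3

0.1288


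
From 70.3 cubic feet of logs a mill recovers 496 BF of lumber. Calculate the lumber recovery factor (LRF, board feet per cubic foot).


Formula: LRF = Lumber Output (BF) / Log Input (ft^3)
LRF = 496 BF / 70.3 ft^3
LRF = 7.06 BF/ft^3

7.06


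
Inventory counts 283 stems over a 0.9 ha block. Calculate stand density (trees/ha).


Formula: Stand Density = N_trees / Area_ha
Density = 283 trees / 0.9 ha
Density = 314 trees/ha

314


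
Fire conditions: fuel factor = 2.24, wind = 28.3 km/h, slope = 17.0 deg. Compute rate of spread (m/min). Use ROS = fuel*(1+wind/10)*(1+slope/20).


Formula: ROS = fuel * (1 + wind/10) * (1 + slope/20)
Wind factor = 1 + 28.3/10 = 3.83
Slope factor = 1 + 17.0/20 = 1.85
ROS = 2.24 * 3.83 * 1.85 = 15.87 m/min

15.87


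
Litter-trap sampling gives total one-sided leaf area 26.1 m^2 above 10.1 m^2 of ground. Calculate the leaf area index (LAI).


Formula: LAI = total leaf area / ground area  (dimensionless)
LAI = 26.1 m^2 / 10.1 m^2
LAI = 2.58

2.58


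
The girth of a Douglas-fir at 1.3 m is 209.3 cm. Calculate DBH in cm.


Formula: DBH = C / pi
DBH = 209.3 / pi
pi = 3.14159...
DBH = 66.6 cm

66.6


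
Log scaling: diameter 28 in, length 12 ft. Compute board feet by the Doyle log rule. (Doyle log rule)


Doyle: BF = (D - 4)^2 * L / 16
Adjusted diameter = 28 - 4 = 24 in
(D-4)^2 = 24^2 = 576
BF = 576 * 12 / 16 = 432 BF

432


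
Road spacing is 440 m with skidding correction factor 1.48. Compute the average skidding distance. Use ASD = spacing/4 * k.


Formula: ASD = (spacing / 4) * correction
Uncorrected distance = spacing / 4 = 440 / 4 = 110 m
ASD = 110 * 1.48 = 163 m

163


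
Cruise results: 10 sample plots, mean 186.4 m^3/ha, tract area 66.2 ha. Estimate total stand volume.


Formula: Total Volume = Mean Volume per ha * Total Area
Total Volume = 186.4 m^3/ha * 66.2 ha
Total Volume = 12340 m^3

12340


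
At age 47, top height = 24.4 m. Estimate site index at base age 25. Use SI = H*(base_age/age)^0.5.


Formula: SI = H_dom * (base_age / age)^0.5
Age ratio = 25 / 47 = 0.53191
sqrt(age_ratio) = 0.72932
SI = 24.4 * 0.72932 = 17.8 m

17.8


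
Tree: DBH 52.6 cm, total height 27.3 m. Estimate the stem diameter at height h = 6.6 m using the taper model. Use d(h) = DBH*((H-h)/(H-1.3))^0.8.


Taper: d(h) = DBH * ((H - h) / (H - 1.3))^0.8
Numerator = H - h = 27.3 - 6.6 = 20.7 m
Denominator = H - 1.3 = 27.3 - 1.3 = 26.0 m
Ratio = 20.7 / 26.0 = 0.79615
d = 52.6 * 0.79615^0.8 = 43.8 cm

43.8


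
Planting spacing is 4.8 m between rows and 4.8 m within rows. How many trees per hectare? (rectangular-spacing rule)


Formula: TPH = 10000 m^2/ha / (spacing_x * spacing_y)
Area per tree = 4.8 m * 4.8 m = 23.04 m^2
TPH = 10000 / 23.04 = 434 trees/ha

434


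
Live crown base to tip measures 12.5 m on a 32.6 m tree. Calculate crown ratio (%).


Formula: Crown Ratio = (Crown Length / Total Height) * 100
CR = (12.5 m / 32.6 m) * 100
CR = 0.3834 * 100 = 38.3%

38.3


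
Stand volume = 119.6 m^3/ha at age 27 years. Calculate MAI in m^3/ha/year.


Formula: MAI = Total Volume / Stand Age
MAI = 119.6 m^3/ha / 27 years
MAI = 4.43 m^3/ha/year

4.43


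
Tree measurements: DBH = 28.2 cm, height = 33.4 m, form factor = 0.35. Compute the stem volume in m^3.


Formula: V = pi * (DBH/200)^2 * H * ff
Radius = DBH/200 = 28.2/200 = 0.141 m
Radius^2 = 0.141^2 = 0.019881 m^2
V = pi * 0.019881 * 33.4 * 0.35
V = 0.73 m^3

0.73


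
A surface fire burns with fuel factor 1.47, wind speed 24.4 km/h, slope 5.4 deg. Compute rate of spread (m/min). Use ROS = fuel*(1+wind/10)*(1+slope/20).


Formula: ROS = fuel * (1 + wind/10) * (1 + slope/20)
Wind factor = 1 + 24.4/10 = 3.44
Slope factor = 1 + 5.4/20 = 1.27
ROS = 1.47 * 3.44 * 1.27 = 6.42 m/min

6.42


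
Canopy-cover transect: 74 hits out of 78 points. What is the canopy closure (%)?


Formula: Canopy closure = covered points / total points * 100
Closure = 74 / 78 * 100
Closure = 0.9487 * 100 = 94.9%

94.9


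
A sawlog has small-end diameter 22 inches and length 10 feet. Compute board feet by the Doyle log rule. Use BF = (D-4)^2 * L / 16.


Doyle: BF = (D - 4)^2 * L / 16
Adjusted diameter = 22 - 4 = 18 in
(D-4)^2 = 18^2 = 324
BF = 324 * 10 / 16 = 203 BF

203


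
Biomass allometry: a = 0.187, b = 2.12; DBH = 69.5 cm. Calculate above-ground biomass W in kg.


Formula: W = a * DBH^b  (allometric power law)
DBH^b = 69.5^2.12 = 8035.4053
W = 0.187 * 8035.4053 = 1502.6 kg

1502.6


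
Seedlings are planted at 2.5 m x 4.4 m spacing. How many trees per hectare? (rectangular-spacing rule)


Formula: TPH = 10000 m^2/ha / (spacing_x * spacing_y)
Area per tree = 2.5 m * 4.4 m = 11.0 m^2
TPH = 10000 / 11.0 = 909 trees/ha

909


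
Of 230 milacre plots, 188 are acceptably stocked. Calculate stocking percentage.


Formula: Stocking % = stocked plots / total plots * 100
Stocking = 188 / 230 * 100
Stocking = 0.8174 * 100 = 81.7%

81.7


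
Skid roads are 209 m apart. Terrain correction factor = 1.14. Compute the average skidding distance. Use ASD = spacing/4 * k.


Formula: ASD = (spacing / 4) * correction
Uncorrected distance = spacing / 4 = 209 / 4 = 52.25 m
ASD = 52.25 * 1.14 = 60 m

60


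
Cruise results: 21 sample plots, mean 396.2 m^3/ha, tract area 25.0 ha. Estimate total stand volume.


Formula: Total Volume = Mean Volume per ha * Total Area
Total Volume = 396.2 m^3/ha * 25.0 ha
Total Volume = 9905 m^3

9905


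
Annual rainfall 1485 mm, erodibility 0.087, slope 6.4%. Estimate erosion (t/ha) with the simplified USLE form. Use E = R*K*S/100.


Formula: E = R * K * S / 100  (simplified USLE)
R * K = 1485 * 0.087 = 129.195
E = 129.195 * 6.4 / 100 = 8.27 t/ha

8.27


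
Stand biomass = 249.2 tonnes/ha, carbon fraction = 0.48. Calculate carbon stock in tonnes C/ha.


Formula: Carbon Stock = Biomass * Carbon Fraction
C = 249.2 t/ha * 0.48
C = 119.6 t C/ha

119.6


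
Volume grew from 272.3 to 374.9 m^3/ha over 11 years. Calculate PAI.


Formula: PAI = (V_T2 - V_T1) / (T2 - T1)
Volume increment = 374.9 - 272.3 = 102.6 m^3/ha
PAI = 102.6 / 11 = 9.33 m^3/ha/year

9.33


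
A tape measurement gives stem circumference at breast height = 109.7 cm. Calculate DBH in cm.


Formula: DBH = C / pi
DBH = 109.7 / pi
pi = 3.14159...
DBH = 34.9 cm

34.9


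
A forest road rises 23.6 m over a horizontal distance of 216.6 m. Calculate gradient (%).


Formula: Gradient = rise / run * 100
Gradient = 23.6 / 216.6 * 100 = 10.9%

10.9


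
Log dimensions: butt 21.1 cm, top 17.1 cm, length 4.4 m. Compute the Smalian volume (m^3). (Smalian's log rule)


Smalian: V = (A1 + A2)/2 * L,  A = pi*(D/200)^2
A1 = pi*(21.1/200)^2 = 0.034967 m^2
A2 = pi*(17.1/200)^2 = 0.022966 m^2
V = (0.034967+0.022966)/2*4.4 = 0.1275 m^3

0.1275


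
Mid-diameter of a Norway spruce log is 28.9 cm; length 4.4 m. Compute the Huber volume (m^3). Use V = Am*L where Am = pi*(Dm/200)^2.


Huber: V = Am * L,  Am = pi*(Dm/200)^2
Am = pi*(28.9/200)^2 = 0.065597 m^2
V = 0.065597*4.4 = 0.2886 m^3

0.2886


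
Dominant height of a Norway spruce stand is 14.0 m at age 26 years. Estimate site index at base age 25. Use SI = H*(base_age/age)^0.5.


Formula: SI = H_dom * (base_age / age)^0.5
Age ratio = 25 / 26 = 0.96154
sqrt(age_ratio) = 0.98058
SI = 14.0 * 0.98058 = 13.7 m

13.7


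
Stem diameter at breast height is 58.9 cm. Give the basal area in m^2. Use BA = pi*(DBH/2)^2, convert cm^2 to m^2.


Formula: BA = pi * (DBH/2)^2 / 10000  (cm^2 to m^2)
Radius = DBH/2 = 58.9/2 = 29.45 cm
BA = pi * 29.45^2 / 10000
   = 2724.7112 cm^2 / 10000
   = 0.2725 m^2

0.2725


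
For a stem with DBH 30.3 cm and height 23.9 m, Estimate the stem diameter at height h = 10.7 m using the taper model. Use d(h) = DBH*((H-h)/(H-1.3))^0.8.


Taper: d(h) = DBH * ((H - h) / (H - 1.3))^0.8
Numerator = H - h = 23.9 - 10.7 = 13.2 m
Denominator = H - 1.3 = 23.9 - 1.3 = 22.6 m
Ratio = 13.2 / 22.6 = 0.58407
d = 30.3 * 0.58407^0.8 = 19.7 cm

19.7


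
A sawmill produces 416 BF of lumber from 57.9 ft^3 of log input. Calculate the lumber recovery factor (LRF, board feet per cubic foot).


Formula: LRF = Lumber Output (BF) / Log Input (ft^3)
LRF = 416 BF / 57.9 ft^3
LRF = 7.18 BF/ft^3

7.18


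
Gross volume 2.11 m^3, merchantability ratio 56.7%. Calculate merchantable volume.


Formula: MV = V_total * (merchantable_pct / 100)
Merchantable fraction = 56.7% / 100 = 0.567
MV = 2.11 m^3 * 0.567 = 1.196 m^3

1.196


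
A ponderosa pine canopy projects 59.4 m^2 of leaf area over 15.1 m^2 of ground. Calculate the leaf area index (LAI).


Formula: LAI = total leaf area / ground area  (dimensionless)
LAI = 59.4 m^2 / 15.1 m^2
LAI = 3.93

3.93


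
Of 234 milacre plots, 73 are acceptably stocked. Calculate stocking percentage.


Formula: Stocking % = stocked plots / total plots * 100
Stocking = 73 / 234 * 100
Stocking = 0.312 * 100 = 31.2%

31.2


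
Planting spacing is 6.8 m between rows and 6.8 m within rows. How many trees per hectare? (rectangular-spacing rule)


Formula: TPH = 10000 m^2/ha / (spacing_x * spacing_y)
Area per tree = 6.8 m * 6.8 m = 46.24 m^2
TPH = 10000 / 46.24 = 216 trees/ha

216


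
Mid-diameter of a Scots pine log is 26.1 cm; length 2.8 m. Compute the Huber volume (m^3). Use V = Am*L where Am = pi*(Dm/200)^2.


Huber: V = Am * L,  Am = pi*(Dm/200)^2
Am = pi*(26.1/200)^2 = 0.053502 m^2
V = 0.053502*2.8 = 0.1498 m^3

0.1498


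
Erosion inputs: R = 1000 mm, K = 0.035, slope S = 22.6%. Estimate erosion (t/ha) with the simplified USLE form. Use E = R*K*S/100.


Formula: E = R * K * S / 100  (simplified USLE)
R * K = 1000 * 0.035 = 35.0
E = 35.0 * 22.6 / 100 = 7.91 t/ha

7.91


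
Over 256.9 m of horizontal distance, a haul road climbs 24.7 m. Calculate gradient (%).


Formula: Gradient = rise / run * 100
Gradient = 24.7 / 256.9 * 100 = 9.6%

9.6


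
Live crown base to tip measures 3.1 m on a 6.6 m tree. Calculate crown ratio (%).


Formula: Crown Ratio = (Crown Length / Total Height) * 100
CR = (3.1 m / 6.6 m) * 100
CR = 0.4697 * 100 = 47.0%

47.0


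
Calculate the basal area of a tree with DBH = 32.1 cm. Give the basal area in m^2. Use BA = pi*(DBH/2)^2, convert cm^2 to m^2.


Formula: BA = pi * (DBH/2)^2 / 10000  (cm^2 to m^2)
Radius = DBH/2 = 32.1/2 = 16.05 cm
BA = pi * 16.05^2 / 10000
   = 809.2821 cm^2 / 10000
   = 0.0809 m^2

0.0809


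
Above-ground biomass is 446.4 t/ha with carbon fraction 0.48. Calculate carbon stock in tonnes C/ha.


Formula: Carbon Stock = Biomass * Carbon Fraction
C = 446.4 t/ha * 0.48
C = 214.3 t C/ha

214.3


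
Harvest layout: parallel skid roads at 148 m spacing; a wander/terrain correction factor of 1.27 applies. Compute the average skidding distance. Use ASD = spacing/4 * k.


Formula: ASD = (spacing / 4) * correction
Uncorrected distance = spacing / 4 = 148 / 4 = 37 m
ASD = 37 * 1.27 = 47 m

47


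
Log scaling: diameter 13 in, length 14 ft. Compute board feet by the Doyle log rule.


Doyle: BF = (D - 4)^2 * L / 16
Adjusted diameter = 13 - 4 = 9 in
(D-4)^2 = 9^2 = 81
BF = 81 * 14 / 16 = 71 BF

71


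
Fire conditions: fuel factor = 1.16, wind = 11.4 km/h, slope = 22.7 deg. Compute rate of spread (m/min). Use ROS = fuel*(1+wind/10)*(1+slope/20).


Formula: ROS = fuel * (1 + wind/10) * (1 + slope/20)
Wind factor = 1 + 11.4/10 = 2.14
Slope factor = 1 + 22.7/20 = 2.135
ROS = 1.16 * 2.14 * 2.135 = 5.3 m/min

5.3


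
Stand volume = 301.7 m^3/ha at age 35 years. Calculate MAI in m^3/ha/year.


Formula: MAI = Total Volume / Stand Age
MAI = 301.7 m^3/ha / 35 years
MAI = 8.62 m^3/ha/year

8.62


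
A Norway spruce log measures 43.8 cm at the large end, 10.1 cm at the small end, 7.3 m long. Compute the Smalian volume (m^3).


Smalian: V = (A1 + A2)/2 * L,  A = pi*(D/200)^2
A1 = pi*(43.8/200)^2 = 0.150674 m^2
A2 = pi*(10.1/200)^2 = 0.008012 m^2
V = (0.150674+0.008012)/2*7.3 = 0.5792 m^3

0.5792


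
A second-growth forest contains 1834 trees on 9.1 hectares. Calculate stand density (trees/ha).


Formula: Stand Density = N_trees / Area_ha
Density = 1834 trees / 9.1 ha
Density = 202 trees/ha

202


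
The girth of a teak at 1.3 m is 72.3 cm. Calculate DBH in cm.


Formula: DBH = C / pi
DBH = 72.3 / pi
pi = 3.14159...
DBH = 23.0 cm

23.0


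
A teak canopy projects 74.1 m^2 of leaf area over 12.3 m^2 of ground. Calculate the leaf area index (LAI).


Formula: LAI = total leaf area / ground area  (dimensionless)
LAI = 74.1 m^2 / 12.3 m^2
LAI = 6.02

6.02


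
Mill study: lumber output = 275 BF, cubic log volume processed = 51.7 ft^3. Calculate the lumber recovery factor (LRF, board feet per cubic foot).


Formula: LRF = Lumber Output (BF) / Log Input (ft^3)
LRF = 275 BF / 51.7 ft^3
LRF = 5.32 BF/ft^3

5.32


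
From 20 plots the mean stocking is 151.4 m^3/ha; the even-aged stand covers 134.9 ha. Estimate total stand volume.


Formula: Total Volume = Mean Volume per ha * Total Area
Total Volume = 151.4 m^3/ha * 134.9 ha
Total Volume = 20424 m^3

20424


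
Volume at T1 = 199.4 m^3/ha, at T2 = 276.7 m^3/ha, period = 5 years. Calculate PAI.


Formula: PAI = (V_T2 - V_T1) / (T2 - T1)
Volume increment = 276.7 - 199.4 = 77.3 m^3/ha
PAI = 77.3 / 5 = 15.46 m^3/ha/year

15.46


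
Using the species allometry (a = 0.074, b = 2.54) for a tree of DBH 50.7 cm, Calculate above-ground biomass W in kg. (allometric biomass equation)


Formula: W = a * DBH^b  (allometric power law)
DBH^b = 50.7^2.54 = 21415.1054
W = 0.074 * 21415.1054 = 1584.7 kg

1584.7


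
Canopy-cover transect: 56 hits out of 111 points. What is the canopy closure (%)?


Formula: Canopy closure = covered points / total points * 100
Closure = 56 / 111 * 100
Closure = 0.5045 * 100 = 50.5%

50.5


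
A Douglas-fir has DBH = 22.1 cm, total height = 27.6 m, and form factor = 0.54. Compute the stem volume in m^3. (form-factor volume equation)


Formula: V = pi * (DBH/200)^2 * H * ff
Radius = DBH/200 = 22.1/200 = 0.1105 m
Radius^2 = 0.1105^2 = 0.01221025 m^2
V = pi * 0.01221025 * 27.6 * 0.54
V = 0.572 m^3

0.572


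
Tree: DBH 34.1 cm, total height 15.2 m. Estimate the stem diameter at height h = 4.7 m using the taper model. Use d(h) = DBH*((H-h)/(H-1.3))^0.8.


Taper: d(h) = DBH * ((H - h) / (H - 1.3))^0.8
Numerator = H - h = 15.2 - 4.7 = 10.5 m
Denominator = H - 1.3 = 15.2 - 1.3 = 13.9 m
Ratio = 10.5 / 13.9 = 0.7554
d = 34.1 * 0.7554^0.8 = 27.2 cm

27.2


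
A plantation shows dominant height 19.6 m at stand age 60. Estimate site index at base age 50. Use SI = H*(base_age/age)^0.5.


Formula: SI = H_dom * (base_age / age)^0.5
Age ratio = 50 / 60 = 0.83333
sqrt(age_ratio) = 0.91287
SI = 19.6 * 0.91287 = 17.9 m

17.9


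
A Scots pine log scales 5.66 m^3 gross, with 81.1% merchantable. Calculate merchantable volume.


Formula: MV = V_total * (merchantable_pct / 100)
Merchantable fraction = 81.1% / 100 = 0.811
MV = 5.66 m^3 * 0.811 = 4.59 m^3

4.59


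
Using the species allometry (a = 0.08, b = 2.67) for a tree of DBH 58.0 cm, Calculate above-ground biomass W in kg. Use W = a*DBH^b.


Formula: W = a * DBH^b  (allometric power law)
DBH^b = 58.0^2.67 = 51091.9811
W = 0.08 * 51091.9811 = 4087.4 kg

4087.4


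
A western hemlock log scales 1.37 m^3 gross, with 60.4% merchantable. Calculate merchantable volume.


Formula: MV = V_total * (merchantable_pct / 100)
Merchantable fraction = 60.4% / 100 = 0.604
MV = 1.37 m^3 * 0.604 = 0.827 m^3

0.827


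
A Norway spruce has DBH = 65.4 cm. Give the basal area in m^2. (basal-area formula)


Formula: BA = pi * (DBH/2)^2 / 10000  (cm^2 to m^2)
Radius = DBH/2 = 65.4/2 = 32.7 cm
BA = pi * 32.7^2 / 10000
   = 3359.2736 cm^2 / 10000
   = 0.3359 m^2

0.3359


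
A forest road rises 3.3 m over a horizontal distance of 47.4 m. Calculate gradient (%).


Formula: Gradient = rise / run * 100
Gradient = 3.3 / 47.4 * 100 = 7.0%

7.0


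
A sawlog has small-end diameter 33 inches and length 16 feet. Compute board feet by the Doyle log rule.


Doyle: BF = (D - 4)^2 * L / 16
Adjusted diameter = 33 - 4 = 29 in
(D-4)^2 = 29^2 = 841
BF = 841 * 16 / 16 = 841 BF

841


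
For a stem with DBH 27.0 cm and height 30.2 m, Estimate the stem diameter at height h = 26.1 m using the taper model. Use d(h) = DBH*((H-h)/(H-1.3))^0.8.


Taper: d(h) = DBH * ((H - h) / (H - 1.3))^0.8
Numerator = H - h = 30.2 - 26.1 = 4.1 m
Denominator = H - 1.3 = 30.2 - 1.3 = 28.9 m
Ratio = 4.1 / 28.9 = 0.14187
d = 27.0 * 0.14187^0.8 = 5.7 cm

5.7


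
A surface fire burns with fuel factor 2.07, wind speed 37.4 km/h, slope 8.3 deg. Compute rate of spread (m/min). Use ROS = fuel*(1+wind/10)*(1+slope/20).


Formula: ROS = fuel * (1 + wind/10) * (1 + slope/20)
Wind factor = 1 + 37.4/10 = 4.74
Slope factor = 1 + 8.3/20 = 1.415
ROS = 2.07 * 4.74 * 1.415 = 13.88 m/min

13.88


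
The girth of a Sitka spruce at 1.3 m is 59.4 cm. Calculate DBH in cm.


Formula: DBH = C / pi
DBH = 59.4 / pi
pi = 3.14159...
DBH = 18.9 cm

18.9


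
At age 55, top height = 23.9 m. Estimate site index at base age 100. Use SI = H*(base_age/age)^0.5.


Formula: SI = H_dom * (base_age / age)^0.5
Age ratio = 100 / 55 = 1.81818
sqrt(age_ratio) = 1.3484
SI = 23.9 * 1.3484 = 32.2 m

32.2


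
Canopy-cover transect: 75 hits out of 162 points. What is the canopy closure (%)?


Formula: Canopy closure = covered points / total points * 100
Closure = 75 / 162 * 100
Closure = 0.463 * 100 = 46.3%

46.3


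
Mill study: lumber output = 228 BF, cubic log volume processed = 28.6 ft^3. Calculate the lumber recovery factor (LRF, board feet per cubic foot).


Formula: LRF = Lumber Output (BF) / Log Input (ft^3)
LRF = 228 BF / 28.6 ft^3
LRF = 7.97 BF/ft^3

7.97


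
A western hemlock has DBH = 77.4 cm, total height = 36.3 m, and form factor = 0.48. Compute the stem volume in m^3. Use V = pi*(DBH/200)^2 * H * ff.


Formula: V = pi * (DBH/200)^2 * H * ff
Radius = DBH/200 = 77.4/200 = 0.387 m
Radius^2 = 0.387^2 = 0.149769 m^2
V = pi * 0.149769 * 36.3 * 0.48
V = 8.198 m^3

8.198


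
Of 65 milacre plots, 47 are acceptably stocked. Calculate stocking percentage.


Formula: Stocking % = stocked plots / total plots * 100
Stocking = 47 / 65 * 100
Stocking = 0.7231 * 100 = 72.3%

72.3


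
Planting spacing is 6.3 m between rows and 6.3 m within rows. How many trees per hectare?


Formula: TPH = 10000 m^2/ha / (spacing_x * spacing_y)
Area per tree = 6.3 m * 6.3 m = 39.69 m^2
TPH = 10000 / 39.69 = 252 trees/ha

252


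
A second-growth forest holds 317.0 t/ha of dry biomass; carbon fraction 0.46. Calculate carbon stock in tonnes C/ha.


Formula: Carbon Stock = Biomass * Carbon Fraction
C = 317.0 t/ha * 0.46
C = 145.8 t C/ha

145.8


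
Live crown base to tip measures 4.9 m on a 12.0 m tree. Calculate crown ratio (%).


Formula: Crown Ratio = (Crown Length / Total Height) * 100
CR = (4.9 m / 12.0 m) * 100
CR = 0.4083 * 100 = 40.8%

40.8


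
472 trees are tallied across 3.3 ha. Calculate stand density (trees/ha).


Formula: Stand Density = N_trees / Area_ha
Density = 472 trees / 3.3 ha
Density = 143 trees/ha

143


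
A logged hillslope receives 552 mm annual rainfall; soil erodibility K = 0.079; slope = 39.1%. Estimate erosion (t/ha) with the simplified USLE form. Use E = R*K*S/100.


Formula: E = R * K * S / 100  (simplified USLE)
R * K = 552 * 0.079 = 43.608
E = 43.608 * 39.1 / 100 = 17.05 t/ha

17.05


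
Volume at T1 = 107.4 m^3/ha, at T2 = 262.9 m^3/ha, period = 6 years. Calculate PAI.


Formula: PAI = (V_T2 - V_T1) / (T2 - T1)
Volume increment = 262.9 - 107.4 = 155.5 m^3/ha
PAI = 155.5 / 6 = 25.92 m^3/ha/year

25.92


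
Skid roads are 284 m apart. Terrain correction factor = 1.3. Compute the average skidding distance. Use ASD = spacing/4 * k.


Formula: ASD = (spacing / 4) * correction
Uncorrected distance = spacing / 4 = 284 / 4 = 71 m
ASD = 71 * 1.3 = 92 m

92


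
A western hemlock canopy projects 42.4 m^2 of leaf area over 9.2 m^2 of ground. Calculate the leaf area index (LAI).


Formula: LAI = total leaf area / ground area  (dimensionless)
LAI = 42.4 m^2 / 9.2 m^2
LAI = 4.61

4.61


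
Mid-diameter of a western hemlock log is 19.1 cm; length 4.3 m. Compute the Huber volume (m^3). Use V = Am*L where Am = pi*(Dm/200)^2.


Huber: V = Am * L,  Am = pi*(Dm/200)^2
Am = pi*(19.1/200)^2 = 0.028652 m^2
V = 0.028652*4.3 = 0.1232 m^3

0.1232


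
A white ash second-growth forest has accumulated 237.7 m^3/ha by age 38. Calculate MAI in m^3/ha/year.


Formula: MAI = Total Volume / Stand Age
MAI = 237.7 m^3/ha / 38 years
MAI = 6.26 m^3/ha/year

6.26


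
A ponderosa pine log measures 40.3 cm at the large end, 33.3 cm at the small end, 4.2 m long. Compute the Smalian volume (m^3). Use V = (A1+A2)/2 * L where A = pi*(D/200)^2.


Smalian: V = (A1 + A2)/2 * L,  A = pi*(D/200)^2
A1 = pi*(40.3/200)^2 = 0.127556 m^2
A2 = pi*(33.3/200)^2 = 0.087092 m^2
V = (0.127556+0.087092)/2*4.2 = 0.4508 m^3

0.4508


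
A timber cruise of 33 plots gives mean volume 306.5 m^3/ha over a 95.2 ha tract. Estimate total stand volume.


Formula: Total Volume = Mean Volume per ha * Total Area
Total Volume = 306.5 m^3/ha * 95.2 ha
Total Volume = 29179 m^3

29179


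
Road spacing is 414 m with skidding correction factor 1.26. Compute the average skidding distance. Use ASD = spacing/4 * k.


Formula: ASD = (spacing / 4) * correction
Uncorrected distance = spacing / 4 = 414 / 4 = 103.5 m
ASD = 103.5 * 1.26 = 130 m

130


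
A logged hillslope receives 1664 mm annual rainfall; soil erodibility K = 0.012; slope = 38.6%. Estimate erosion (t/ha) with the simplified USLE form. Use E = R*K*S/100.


Formula: E = R * K * S / 100  (simplified USLE)
R * K = 1664 * 0.012 = 19.968
E = 19.968 * 38.6 / 100 = 7.71 t/ha

7.71


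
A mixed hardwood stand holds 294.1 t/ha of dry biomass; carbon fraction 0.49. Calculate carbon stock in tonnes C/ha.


Formula: Carbon Stock = Biomass * Carbon Fraction
C = 294.1 t/ha * 0.49
C = 144.1 t C/ha

144.1


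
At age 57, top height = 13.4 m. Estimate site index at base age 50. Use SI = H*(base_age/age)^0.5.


Formula: SI = H_dom * (base_age / age)^0.5
Age ratio = 50 / 57 = 0.87719
sqrt(age_ratio) = 0.93659
SI = 13.4 * 0.93659 = 12.6 m

12.6


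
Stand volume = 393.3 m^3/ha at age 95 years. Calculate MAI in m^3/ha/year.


Formula: MAI = Total Volume / Stand Age
MAI = 393.3 m^3/ha / 95 years
MAI = 4.14 m^3/ha/year

4.14


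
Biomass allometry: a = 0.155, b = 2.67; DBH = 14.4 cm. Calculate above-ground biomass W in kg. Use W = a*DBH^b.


Formula: W = a * DBH^b  (allometric power law)
DBH^b = 14.4^2.67 = 1238.3056
W = 0.155 * 1238.3056 = 191.9 kg

191.9


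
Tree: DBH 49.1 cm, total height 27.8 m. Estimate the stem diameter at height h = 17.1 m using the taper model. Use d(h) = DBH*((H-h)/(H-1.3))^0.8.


Taper: d(h) = DBH * ((H - h) / (H - 1.3))^0.8
Numerator = H - h = 27.8 - 17.1 = 10.7 m
Denominator = H - 1.3 = 27.8 - 1.3 = 26.5 m
Ratio = 10.7 / 26.5 = 0.40377
d = 49.1 * 0.40377^0.8 = 23.8 cm

23.8


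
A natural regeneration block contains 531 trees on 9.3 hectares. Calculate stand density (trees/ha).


Formula: Stand Density = N_trees / Area_ha
Density = 531 trees / 9.3 ha
Density = 57 trees/ha

57


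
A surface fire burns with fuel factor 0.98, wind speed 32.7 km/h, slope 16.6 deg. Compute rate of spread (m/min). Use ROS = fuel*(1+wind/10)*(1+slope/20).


Formula: ROS = fuel * (1 + wind/10) * (1 + slope/20)
Wind factor = 1 + 32.7/10 = 4.27
Slope factor = 1 + 16.6/20 = 1.83
ROS = 0.98 * 4.27 * 1.83 = 7.66 m/min

7.66


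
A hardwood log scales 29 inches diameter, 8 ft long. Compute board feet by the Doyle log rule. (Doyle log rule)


Doyle: BF = (D - 4)^2 * L / 16
Adjusted diameter = 29 - 4 = 25 in
(D-4)^2 = 25^2 = 625
BF = 625 * 8 / 16 = 313 BF

313


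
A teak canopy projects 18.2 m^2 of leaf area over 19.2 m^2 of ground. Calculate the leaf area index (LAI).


Formula: LAI = total leaf area / ground area  (dimensionless)
LAI = 18.2 m^2 / 19.2 m^2
LAI = 0.95

0.95


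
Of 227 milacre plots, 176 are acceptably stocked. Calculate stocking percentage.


Formula: Stocking % = stocked plots / total plots * 100
Stocking = 176 / 227 * 100
Stocking = 0.7753 * 100 = 77.5%

77.5


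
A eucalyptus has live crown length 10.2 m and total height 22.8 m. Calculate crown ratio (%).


Formula: Crown Ratio = (Crown Length / Total Height) * 100
CR = (10.2 m / 22.8 m) * 100
CR = 0.4474 * 100 = 44.7%

44.7


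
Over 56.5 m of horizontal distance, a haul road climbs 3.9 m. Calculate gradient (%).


Formula: Gradient = rise / run * 100
Gradient = 3.9 / 56.5 * 100 = 6.9%

6.9


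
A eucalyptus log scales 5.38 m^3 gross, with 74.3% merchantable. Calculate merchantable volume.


Formula: MV = V_total * (merchantable_pct / 100)
Merchantable fraction = 74.3% / 100 = 0.743
MV = 5.38 m^3 * 0.743 = 3.997 m^3

3.997


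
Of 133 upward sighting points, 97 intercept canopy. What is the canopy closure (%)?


Formula: Canopy closure = covered points / total points * 100
Closure = 97 / 133 * 100
Closure = 0.7293 * 100 = 72.9%

72.9


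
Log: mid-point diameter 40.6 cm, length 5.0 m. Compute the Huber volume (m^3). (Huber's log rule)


Huber: V = Am * L,  Am = pi*(Dm/200)^2
Am = pi*(40.6/200)^2 = 0.129462 m^2
V = 0.129462*5.0 = 0.6473 m^3

0.6473


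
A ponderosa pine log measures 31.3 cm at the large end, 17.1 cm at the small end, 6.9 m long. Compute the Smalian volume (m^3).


Smalian: V = (A1 + A2)/2 * L,  A = pi*(D/200)^2
A1 = pi*(31.3/200)^2 = 0.076945 m^2
A2 = pi*(17.1/200)^2 = 0.022966 m^2
V = (0.076945+0.022966)/2*6.9 = 0.3447 m^3

0.3447


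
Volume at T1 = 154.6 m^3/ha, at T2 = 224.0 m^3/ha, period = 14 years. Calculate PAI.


Formula: PAI = (V_T2 - V_T1) / (T2 - T1)
Volume increment = 224.0 - 154.6 = 69.4 m^3/ha
PAI = 69.4 / 14 = 4.96 m^3/ha/year

4.96


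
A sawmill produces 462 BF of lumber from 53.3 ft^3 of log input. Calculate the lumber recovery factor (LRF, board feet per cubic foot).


Formula: LRF = Lumber Output (BF) / Log Input (ft^3)
LRF = 462 BF / 53.3 ft^3
LRF = 8.67 BF/ft^3

8.67


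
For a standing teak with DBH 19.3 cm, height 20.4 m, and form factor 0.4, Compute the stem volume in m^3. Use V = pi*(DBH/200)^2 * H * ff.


Formula: V = pi * (DBH/200)^2 * H * ff
Radius = DBH/200 = 19.3/200 = 0.0965 m
Radius^2 = 0.0965^2 = 0.00931225 m^2
V = pi * 0.00931225 * 20.4 * 0.4
V = 0.239 m^3

0.239


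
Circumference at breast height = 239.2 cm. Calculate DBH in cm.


Formula: DBH = C / pi
DBH = 239.2 / pi
pi = 3.14159...
DBH = 76.1 cm

76.1


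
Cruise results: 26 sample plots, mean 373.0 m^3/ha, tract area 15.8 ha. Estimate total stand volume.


Formula: Total Volume = Mean Volume per ha * Total Area
Total Volume = 373.0 m^3/ha * 15.8 ha
Total Volume = 5893 m^3

5893


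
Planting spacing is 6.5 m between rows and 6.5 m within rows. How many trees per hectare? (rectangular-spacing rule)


Formula: TPH = 10000 m^2/ha / (spacing_x * spacing_y)
Area per tree = 6.5 m * 6.5 m = 42.25 m^2
TPH = 10000 / 42.25 = 237 trees/ha

237


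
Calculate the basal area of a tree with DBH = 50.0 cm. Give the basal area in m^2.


Formula: BA = pi * (DBH/2)^2 / 10000  (cm^2 to m^2)
Radius = DBH/2 = 50.0/2 = 25.0 cm
BA = pi * 25.0^2 / 10000
   = 1963.4954 cm^2 / 10000
   = 0.1963 m^2

0.1963


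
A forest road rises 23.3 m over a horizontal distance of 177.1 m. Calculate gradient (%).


Formula: Gradient = rise / run * 100
Gradient = 23.3 / 177.1 * 100 = 13.2%

13.2


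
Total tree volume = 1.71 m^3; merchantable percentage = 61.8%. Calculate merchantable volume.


Formula: MV = V_total * (merchantable_pct / 100)
Merchantable fraction = 61.8% / 100 = 0.618
MV = 1.71 m^3 * 0.618 = 1.057 m^3

1.057


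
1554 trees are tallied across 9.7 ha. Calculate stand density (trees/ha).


Formula: Stand Density = N_trees / Area_ha
Density = 1554 trees / 9.7 ha
Density = 160 trees/ha

160


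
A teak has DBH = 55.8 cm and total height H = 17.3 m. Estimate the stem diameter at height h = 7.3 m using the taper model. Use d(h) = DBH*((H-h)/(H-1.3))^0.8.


Taper: d(h) = DBH * ((H - h) / (H - 1.3))^0.8
Numerator = H - h = 17.3 - 7.3 = 10.0 m
Denominator = H - 1.3 = 17.3 - 1.3 = 16.0 m
Ratio = 10.0 / 16.0 = 0.625
d = 55.8 * 0.625^0.8 = 38.3 cm

38.3


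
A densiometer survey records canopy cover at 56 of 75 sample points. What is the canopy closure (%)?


Formula: Canopy closure = covered points / total points * 100
Closure = 56 / 75 * 100
Closure = 0.7467 * 100 = 74.7%

74.7


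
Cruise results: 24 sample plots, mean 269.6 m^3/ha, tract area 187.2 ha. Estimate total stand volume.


Formula: Total Volume = Mean Volume per ha * Total Area
Total Volume = 269.6 m^3/ha * 187.2 ha
Total Volume = 50469 m^3

50469


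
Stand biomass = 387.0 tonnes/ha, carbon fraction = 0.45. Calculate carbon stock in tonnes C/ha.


Formula: Carbon Stock = Biomass * Carbon Fraction
C = 387.0 t/ha * 0.45
C = 174.2 t C/ha

174.2


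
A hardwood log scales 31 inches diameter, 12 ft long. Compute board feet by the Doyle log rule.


Doyle: BF = (D - 4)^2 * L / 16
Adjusted diameter = 31 - 4 = 27 in
(D-4)^2 = 27^2 = 729
BF = 729 * 12 / 16 = 547 BF

547


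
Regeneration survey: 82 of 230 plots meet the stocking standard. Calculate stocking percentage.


Formula: Stocking % = stocked plots / total plots * 100
Stocking = 82 / 230 * 100
Stocking = 0.3565 * 100 = 35.7%

35.7


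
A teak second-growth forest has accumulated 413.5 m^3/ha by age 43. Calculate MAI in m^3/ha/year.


Formula: MAI = Total Volume / Stand Age
MAI = 413.5 m^3/ha / 43 years
MAI = 9.62 m^3/ha/year

9.62


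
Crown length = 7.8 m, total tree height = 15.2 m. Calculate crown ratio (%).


Formula: Crown Ratio = (Crown Length / Total Height) * 100
CR = (7.8 m / 15.2 m) * 100
CR = 0.5132 * 100 = 51.3%

51.3


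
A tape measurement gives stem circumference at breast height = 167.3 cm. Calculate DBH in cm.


Formula: DBH = C / pi
DBH = 167.3 / pi
pi = 3.14159...
DBH = 53.3 cm

53.3


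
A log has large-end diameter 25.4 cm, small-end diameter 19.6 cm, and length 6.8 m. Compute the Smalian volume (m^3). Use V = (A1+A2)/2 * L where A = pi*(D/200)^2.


Smalian: V = (A1 + A2)/2 * L,  A = pi*(D/200)^2
A1 = pi*(25.4/200)^2 = 0.050671 m^2
A2 = pi*(19.6/200)^2 = 0.030172 m^2
V = (0.050671+0.030172)/2*6.8 = 0.2749 m^3

0.2749


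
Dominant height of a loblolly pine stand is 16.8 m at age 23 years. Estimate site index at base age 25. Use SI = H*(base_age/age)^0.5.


Formula: SI = H_dom * (base_age / age)^0.5
Age ratio = 25 / 23 = 1.08696
sqrt(age_ratio) = 1.04257
SI = 16.8 * 1.04257 = 17.5 m

17.5


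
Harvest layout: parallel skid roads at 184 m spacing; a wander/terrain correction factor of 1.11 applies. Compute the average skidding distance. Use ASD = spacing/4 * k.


Formula: ASD = (spacing / 4) * correction
Uncorrected distance = spacing / 4 = 184 / 4 = 46 m
ASD = 46 * 1.11 = 51 m

51


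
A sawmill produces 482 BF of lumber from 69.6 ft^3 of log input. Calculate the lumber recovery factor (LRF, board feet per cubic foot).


Formula: LRF = Lumber Output (BF) / Log Input (ft^3)
LRF = 482 BF / 69.6 ft^3
LRF = 6.93 BF/ft^3

6.93


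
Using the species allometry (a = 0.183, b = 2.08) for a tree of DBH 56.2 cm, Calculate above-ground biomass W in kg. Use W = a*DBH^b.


Formula: W = a * DBH^b  (allometric power law)
DBH^b = 56.2^2.08 = 4359.6491
W = 0.183 * 4359.6491 = 797.8 kg

797.8


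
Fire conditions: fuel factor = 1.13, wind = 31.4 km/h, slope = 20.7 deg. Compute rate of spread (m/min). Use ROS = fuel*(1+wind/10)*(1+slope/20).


Formula: ROS = fuel * (1 + wind/10) * (1 + slope/20)
Wind factor = 1 + 31.4/10 = 4.14
Slope factor = 1 + 20.7/20 = 2.035
ROS = 1.13 * 4.14 * 2.035 = 9.52 m/min

9.52


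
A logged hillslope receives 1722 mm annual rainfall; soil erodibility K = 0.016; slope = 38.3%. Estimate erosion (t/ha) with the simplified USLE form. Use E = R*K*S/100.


Formula: E = R * K * S / 100  (simplified USLE)
R * K = 1722 * 0.016 = 27.552
E = 27.552 * 38.3 / 100 = 10.55 t/ha

10.55


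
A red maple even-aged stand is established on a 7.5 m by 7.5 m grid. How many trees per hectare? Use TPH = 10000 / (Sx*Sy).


Formula: TPH = 10000 m^2/ha / (spacing_x * spacing_y)
Area per tree = 7.5 m * 7.5 m = 56.25 m^2
TPH = 10000 / 56.25 = 178 trees/ha

178


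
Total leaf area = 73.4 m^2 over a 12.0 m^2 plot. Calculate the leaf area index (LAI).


Formula: LAI = total leaf area / ground area  (dimensionless)
LAI = 73.4 m^2 / 12.0 m^2
LAI = 6.12

6.12
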